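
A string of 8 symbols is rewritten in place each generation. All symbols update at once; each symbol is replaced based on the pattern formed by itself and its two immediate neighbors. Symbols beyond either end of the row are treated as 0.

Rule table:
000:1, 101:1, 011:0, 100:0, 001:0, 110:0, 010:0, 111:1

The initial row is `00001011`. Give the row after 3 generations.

00011100

generation 1: 11100100
generation 2: 01000001
generation 3: 00011100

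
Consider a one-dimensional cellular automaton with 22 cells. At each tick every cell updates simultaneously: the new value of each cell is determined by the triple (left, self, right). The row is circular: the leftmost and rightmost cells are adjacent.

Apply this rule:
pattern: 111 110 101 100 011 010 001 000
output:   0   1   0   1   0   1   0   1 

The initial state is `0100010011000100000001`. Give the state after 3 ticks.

1101100111011111110101

0111011001110111111101
0001001100010000000101
1101100111011111110101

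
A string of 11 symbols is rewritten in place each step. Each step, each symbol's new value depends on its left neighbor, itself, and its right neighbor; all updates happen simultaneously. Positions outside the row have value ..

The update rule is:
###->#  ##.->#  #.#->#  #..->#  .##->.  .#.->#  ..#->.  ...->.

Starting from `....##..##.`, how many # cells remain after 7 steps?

1

.....##..##
......##..#
.......##.#
........###
.........##
..........#
..........#
count of #: 1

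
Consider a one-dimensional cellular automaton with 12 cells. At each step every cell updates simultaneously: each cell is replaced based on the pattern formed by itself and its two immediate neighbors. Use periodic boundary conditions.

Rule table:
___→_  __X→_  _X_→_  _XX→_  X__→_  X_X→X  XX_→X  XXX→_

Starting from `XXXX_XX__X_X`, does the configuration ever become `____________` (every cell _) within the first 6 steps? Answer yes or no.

yes

step 1: ___XX_X___X_
step 2: ____XX______
step 3: _____X______
step 4: ____________
all cells are _ at step 4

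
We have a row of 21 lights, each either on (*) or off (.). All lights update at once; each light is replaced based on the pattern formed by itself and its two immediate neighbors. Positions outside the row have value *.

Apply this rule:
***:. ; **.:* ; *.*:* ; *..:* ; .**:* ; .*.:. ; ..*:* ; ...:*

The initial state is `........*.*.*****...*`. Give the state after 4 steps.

..........*******....

********.*.**...*****
.......**.*******....
***********.....*****
..........*******....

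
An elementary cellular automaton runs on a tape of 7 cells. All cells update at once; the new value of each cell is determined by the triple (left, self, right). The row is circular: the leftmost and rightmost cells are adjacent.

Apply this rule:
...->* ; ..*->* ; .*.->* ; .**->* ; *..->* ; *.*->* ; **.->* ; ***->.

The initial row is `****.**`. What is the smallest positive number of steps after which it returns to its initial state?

2

...***.
****.**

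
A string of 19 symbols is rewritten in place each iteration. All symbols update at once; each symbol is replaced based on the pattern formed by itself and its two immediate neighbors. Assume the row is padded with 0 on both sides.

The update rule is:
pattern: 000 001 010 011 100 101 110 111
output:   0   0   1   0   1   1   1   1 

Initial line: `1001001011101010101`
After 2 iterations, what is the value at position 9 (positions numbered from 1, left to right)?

iteration 1: 1101101101111111111
iteration 2: 0110110110111111111
position 9 holds 1

1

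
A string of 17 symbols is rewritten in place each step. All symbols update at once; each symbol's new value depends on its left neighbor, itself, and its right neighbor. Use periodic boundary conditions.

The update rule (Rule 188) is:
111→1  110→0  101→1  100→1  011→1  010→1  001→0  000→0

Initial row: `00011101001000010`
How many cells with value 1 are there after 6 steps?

00011011101100011
10010111011010010
11011110110111011
10111101101110111
01111011011101111
11110110111011110
count of 1: 13

13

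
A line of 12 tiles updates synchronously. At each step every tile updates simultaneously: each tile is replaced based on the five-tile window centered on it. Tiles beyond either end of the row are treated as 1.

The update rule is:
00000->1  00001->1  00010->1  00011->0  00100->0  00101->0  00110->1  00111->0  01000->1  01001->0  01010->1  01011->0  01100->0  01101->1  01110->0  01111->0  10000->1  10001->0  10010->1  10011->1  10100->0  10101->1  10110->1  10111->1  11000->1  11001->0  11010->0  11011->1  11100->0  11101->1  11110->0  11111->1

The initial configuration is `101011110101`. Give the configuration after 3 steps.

101010010101
101100101101
111001001111

111001001111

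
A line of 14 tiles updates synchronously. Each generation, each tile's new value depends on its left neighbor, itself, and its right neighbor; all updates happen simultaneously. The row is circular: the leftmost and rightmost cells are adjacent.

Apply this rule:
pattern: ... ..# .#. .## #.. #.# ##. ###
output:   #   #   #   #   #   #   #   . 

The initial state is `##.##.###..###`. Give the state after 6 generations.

generation 1: .######.####..
generation 2: ##....###..###
generation 3: .######.####..  (repeats generation 1; period 2)
generation 6: ##....###..###

##....###..###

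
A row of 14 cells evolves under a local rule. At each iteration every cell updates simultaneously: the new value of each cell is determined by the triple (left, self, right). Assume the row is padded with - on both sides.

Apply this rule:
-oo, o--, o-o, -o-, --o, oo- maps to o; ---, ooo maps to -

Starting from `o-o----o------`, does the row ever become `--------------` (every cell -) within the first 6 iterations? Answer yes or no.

no

oooo--ooo-----
o--oooo-oo----
oooo--ooooo---
o--oooo---oo--
oooo--oo-oooo-
o--ooooooo--oo
iteration 6 is o--ooooooo--oo, still not uniform -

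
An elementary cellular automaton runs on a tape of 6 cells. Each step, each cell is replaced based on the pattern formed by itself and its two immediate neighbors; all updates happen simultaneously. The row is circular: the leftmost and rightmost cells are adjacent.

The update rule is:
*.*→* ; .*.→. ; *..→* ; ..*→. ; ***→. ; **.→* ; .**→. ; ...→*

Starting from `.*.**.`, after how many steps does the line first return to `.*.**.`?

6

..*.**
*..*.*
**..*.
.**..*
*.**..
.*.**.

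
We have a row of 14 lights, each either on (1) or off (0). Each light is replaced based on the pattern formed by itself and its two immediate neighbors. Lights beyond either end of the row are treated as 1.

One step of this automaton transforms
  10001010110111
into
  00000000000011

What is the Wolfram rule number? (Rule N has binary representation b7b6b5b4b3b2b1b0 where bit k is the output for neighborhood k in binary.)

128

position 12: 111 → 1  (bit 7 = 1)
position 0: 110 → 0  (bit 6 = 0)
position 5: 101 → 0  (bit 5 = 0)
position 1: 100 → 0  (bit 4 = 0)
position 8: 011 → 0  (bit 3 = 0)
position 4: 010 → 0  (bit 2 = 0)
position 3: 001 → 0  (bit 1 = 0)
position 2: 000 → 0  (bit 0 = 0)
bits b7..b0 = 10000000 = 128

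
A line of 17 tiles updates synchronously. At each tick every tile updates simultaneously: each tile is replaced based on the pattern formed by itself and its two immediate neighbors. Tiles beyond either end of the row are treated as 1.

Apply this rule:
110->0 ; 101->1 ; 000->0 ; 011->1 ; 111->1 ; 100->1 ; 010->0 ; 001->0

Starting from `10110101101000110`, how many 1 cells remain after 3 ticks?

10

tick 1: 01101011010100101
tick 2: 11010110101010011
tick 3: 10101101010101011
count of 1: 10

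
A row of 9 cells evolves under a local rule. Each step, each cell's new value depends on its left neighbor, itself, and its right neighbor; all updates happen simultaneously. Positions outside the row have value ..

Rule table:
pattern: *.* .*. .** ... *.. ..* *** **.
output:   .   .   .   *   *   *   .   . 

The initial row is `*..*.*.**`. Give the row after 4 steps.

step 1: .**......
step 2: *..******
step 3: .**......  (repeats step 1; period 2)
step 4: *..******

*..******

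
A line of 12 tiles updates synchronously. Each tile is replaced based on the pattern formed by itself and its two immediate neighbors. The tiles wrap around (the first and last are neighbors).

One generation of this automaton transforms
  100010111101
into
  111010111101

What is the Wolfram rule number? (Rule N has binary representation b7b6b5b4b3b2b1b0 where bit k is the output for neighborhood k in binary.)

221

position 7: 111 → 1  (bit 7 = 1)
position 0: 110 → 1  (bit 6 = 1)
position 5: 101 → 0  (bit 5 = 0)
position 1: 100 → 1  (bit 4 = 1)
position 6: 011 → 1  (bit 3 = 1)
position 4: 010 → 1  (bit 2 = 1)
position 3: 001 → 0  (bit 1 = 0)
position 2: 000 → 1  (bit 0 = 1)
bits b7..b0 = 11011101 = 221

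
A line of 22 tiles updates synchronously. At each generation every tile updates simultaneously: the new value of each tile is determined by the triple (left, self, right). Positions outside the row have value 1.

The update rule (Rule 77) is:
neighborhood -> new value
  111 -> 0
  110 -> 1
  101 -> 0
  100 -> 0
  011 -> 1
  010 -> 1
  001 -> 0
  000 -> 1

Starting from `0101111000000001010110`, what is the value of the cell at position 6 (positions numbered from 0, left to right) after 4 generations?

generation 1: 0101001011111101010110
generation 2: 0101001010000101010110
generation 3: 0101001010110101010110
generation 4: 0101001010110101010110
position 6 holds 1

1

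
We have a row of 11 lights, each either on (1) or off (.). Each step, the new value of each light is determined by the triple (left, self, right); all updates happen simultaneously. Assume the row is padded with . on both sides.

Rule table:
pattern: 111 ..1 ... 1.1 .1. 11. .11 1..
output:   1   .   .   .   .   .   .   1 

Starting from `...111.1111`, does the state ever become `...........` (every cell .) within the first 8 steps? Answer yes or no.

yes

....1...11.
.....1....1
......1....
.......1...
........1..
.........1.
..........1
...........
all cells are . at step 8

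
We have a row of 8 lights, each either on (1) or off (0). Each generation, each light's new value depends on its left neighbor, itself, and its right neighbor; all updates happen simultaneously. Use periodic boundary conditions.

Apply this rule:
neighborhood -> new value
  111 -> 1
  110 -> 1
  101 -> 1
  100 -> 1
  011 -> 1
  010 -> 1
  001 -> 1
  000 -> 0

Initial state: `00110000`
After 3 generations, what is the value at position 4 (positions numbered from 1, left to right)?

1

01111000
11111100
11111111
position 4 holds 1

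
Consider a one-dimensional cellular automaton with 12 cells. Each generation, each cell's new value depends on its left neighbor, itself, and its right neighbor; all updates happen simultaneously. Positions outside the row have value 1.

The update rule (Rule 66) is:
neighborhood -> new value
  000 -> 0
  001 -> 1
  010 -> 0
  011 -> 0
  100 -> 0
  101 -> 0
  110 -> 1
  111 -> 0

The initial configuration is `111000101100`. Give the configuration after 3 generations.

001001000101
010010001000
000100010001

000100010001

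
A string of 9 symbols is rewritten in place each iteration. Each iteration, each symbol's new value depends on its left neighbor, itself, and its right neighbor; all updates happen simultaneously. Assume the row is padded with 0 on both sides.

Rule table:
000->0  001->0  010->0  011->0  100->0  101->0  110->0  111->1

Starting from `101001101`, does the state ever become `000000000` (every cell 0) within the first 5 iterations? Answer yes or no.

iteration 1: 000000000
all cells are 0 at iteration 1

yes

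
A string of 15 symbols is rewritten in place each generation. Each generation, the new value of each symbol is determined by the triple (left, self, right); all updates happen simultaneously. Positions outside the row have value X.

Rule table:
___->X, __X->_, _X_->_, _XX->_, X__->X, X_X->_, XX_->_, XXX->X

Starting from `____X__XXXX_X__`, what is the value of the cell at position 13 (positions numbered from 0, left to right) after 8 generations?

XXX__X__XX___X_
XX_X__X___XX___
X___X__XX___XX_
_XX__X___XX____
___X__XX___XXX_
XX__X___XX__X__
X_X__XX___X__X_
___X___XX__X___
position 13 holds _

_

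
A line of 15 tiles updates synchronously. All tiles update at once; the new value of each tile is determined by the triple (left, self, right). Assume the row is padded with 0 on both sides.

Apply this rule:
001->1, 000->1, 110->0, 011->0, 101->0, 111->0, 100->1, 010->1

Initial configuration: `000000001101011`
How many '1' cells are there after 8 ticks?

7

111111110001000
000000001111111
111111110000000
000000001111111  (repeats tick 2; period 2)
tick 8: 000000001111111
count of 1: 7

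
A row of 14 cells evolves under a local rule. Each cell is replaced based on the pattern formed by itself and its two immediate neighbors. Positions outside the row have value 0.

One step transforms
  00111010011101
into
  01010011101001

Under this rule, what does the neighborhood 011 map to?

At position 2 the neighborhood is 011; the next row has 0 there.

0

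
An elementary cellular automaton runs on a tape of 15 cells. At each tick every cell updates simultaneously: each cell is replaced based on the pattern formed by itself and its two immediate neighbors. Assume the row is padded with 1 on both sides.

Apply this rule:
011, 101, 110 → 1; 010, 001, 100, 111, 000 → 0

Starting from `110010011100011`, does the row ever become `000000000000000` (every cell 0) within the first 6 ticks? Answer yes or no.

010000010100010
100000001000001
100000000000001
100000000000001  (fixed point — unchanged through tick 6)
tick 6 is 100000000000001, still not uniform 0

no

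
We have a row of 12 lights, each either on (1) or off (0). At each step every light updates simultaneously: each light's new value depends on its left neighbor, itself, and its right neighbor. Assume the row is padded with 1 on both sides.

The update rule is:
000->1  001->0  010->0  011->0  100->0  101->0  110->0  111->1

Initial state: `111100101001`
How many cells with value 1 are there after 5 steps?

2

111000000000
110011111110
100001111100
001100111000
000000010010
count of 1: 2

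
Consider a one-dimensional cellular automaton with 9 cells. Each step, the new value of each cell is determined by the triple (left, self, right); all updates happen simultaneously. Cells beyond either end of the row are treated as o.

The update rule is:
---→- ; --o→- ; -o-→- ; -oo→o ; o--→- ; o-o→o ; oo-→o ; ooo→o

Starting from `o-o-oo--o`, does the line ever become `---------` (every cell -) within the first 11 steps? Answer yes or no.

oo-ooo--o
oooooo--o
oooooo--o  (fixed point — unchanged through step 11)
step 11 is oooooo--o, still not uniform -

no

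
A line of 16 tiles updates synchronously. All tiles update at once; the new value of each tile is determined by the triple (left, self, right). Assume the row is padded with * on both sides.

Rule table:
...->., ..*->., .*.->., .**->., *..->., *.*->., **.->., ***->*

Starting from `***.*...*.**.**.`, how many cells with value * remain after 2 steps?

1

step 1: **..............
step 2: *...............
count of *: 1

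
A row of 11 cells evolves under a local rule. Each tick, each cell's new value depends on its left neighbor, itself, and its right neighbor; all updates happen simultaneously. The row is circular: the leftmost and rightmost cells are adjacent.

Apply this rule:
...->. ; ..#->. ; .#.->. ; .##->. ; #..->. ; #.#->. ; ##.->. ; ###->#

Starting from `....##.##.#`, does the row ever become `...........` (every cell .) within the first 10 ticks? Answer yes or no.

yes

tick 1: ...........
all cells are . at tick 1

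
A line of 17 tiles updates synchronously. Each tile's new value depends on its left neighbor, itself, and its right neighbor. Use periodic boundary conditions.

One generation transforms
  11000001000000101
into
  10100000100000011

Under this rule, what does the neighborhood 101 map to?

1

At position 15 the neighborhood is 101; the next row has 1 there.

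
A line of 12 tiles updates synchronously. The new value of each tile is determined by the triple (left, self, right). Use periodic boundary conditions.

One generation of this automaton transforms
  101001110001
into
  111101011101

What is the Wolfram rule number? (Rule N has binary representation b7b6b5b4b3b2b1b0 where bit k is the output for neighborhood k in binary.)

position 6: 111 → 0  (bit 7 = 0)
position 0: 110 → 1  (bit 6 = 1)
position 1: 101 → 1  (bit 5 = 1)
position 3: 100 → 1  (bit 4 = 1)
position 5: 011 → 1  (bit 3 = 1)
position 2: 010 → 1  (bit 2 = 1)
position 4: 001 → 0  (bit 1 = 0)
position 9: 000 → 1  (bit 0 = 1)
bits b7..b0 = 01111101 = 125

125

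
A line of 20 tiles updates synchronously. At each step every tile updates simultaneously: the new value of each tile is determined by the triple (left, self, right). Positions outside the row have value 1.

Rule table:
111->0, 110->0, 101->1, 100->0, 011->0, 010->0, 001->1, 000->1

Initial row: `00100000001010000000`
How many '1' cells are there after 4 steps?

4

step 1: 01001111110100111111
step 2: 10010000001001000000
step 3: 00100111110010011111
step 4: 01001000000100100000
count of 1: 4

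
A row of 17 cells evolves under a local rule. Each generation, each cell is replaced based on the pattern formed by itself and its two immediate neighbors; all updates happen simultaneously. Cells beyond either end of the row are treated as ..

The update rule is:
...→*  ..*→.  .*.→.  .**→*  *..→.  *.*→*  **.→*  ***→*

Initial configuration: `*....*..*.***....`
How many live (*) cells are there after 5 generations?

..**.....****.***
*.**.***.********
.****************
.****************  (fixed point — unchanged through generation 5)
count of *: 16

16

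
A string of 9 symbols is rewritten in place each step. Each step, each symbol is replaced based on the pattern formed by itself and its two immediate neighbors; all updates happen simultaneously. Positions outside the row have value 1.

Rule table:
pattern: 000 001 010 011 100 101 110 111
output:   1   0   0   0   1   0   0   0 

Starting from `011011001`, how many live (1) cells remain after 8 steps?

6

000000100
111110010
000001000
111100110
000010000
111001110
000100000
110011110
count of 1: 6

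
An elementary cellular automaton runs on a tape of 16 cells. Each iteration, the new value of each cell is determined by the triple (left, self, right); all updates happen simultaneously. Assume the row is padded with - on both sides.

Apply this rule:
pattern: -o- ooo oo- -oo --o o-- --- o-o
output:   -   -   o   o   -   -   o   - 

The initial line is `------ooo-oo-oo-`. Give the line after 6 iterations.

iteration 1: ooooo-o-o-oo-oo-
iteration 2: o---o-----oo-oo-
iteration 3: --o---ooo-oo-oo-
iteration 4: o---o-o-o-oo-oo-
iteration 5: --o-------oo-oo-
iteration 6: o---ooooo-oo-oo-

o---ooooo-oo-oo-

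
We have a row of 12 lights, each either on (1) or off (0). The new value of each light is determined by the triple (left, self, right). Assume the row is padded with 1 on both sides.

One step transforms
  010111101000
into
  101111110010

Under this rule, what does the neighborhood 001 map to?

At position 11 the neighborhood is 001; the next row has 0 there.

0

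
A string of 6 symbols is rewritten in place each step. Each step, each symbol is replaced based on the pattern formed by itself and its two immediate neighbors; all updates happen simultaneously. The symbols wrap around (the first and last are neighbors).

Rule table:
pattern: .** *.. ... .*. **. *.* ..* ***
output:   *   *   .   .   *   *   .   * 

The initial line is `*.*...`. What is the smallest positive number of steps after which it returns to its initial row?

.*.*..
..*.*.
...*.*
*...*.
.*...*
*.*...

6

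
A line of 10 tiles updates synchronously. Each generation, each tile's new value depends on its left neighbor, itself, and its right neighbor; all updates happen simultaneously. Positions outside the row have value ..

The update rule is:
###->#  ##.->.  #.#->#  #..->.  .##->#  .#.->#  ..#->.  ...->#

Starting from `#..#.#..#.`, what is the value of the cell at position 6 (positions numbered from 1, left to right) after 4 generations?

.

generation 1: #..###..#.
generation 2: #..##...#.
generation 3: #..#..#.#.
generation 4: #..#..###.
position 6 holds .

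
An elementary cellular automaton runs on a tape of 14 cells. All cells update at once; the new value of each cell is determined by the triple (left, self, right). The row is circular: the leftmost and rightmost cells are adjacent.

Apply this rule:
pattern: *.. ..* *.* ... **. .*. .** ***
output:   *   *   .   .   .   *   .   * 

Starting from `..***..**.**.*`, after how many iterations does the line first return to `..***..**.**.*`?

**.*.**......*
*..*...*....*.
*****.***..**.
.***...*.**...
*.*.*.**...*..
*.*.*...*.****
..*.**.**..***
***......**.*.
.*.*....*...*.
**.**..***.***
*....**.*...**
.*..*...**.*.*
.*****.*...*.*
..***..**.**.*

14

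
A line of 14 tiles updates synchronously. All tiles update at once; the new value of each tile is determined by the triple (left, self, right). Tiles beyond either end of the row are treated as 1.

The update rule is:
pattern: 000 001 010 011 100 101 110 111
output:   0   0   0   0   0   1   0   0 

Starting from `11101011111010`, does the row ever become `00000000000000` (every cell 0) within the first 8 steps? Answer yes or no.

00010100000101
00001000000010
00000000000001
00000000000000
all cells are 0 at step 4

yes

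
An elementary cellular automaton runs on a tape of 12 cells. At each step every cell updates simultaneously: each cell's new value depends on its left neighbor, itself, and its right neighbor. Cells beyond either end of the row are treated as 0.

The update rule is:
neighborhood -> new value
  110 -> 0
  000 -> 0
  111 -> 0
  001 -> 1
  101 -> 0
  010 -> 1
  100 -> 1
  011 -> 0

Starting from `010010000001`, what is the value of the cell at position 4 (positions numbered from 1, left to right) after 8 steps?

0

step 1: 111111000011
step 2: 000000100100
step 3: 000001111110
step 4: 000010000001
step 5: 000111000011
step 6: 001000100100
step 7: 011101111110
step 8: 100000000001
position 4 holds 0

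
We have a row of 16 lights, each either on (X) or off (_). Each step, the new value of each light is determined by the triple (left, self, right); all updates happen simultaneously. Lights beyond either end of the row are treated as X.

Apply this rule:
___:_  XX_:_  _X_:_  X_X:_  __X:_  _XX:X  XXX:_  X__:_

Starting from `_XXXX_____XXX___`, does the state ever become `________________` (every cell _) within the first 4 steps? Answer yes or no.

yes

_X________X_____
________________
all cells are _ at step 2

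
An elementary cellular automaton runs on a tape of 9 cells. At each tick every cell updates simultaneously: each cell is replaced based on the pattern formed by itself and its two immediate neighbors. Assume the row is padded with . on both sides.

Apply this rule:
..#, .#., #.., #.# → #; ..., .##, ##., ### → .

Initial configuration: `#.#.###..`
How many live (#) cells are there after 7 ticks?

####...#.
....#.###
...###...
..#...#..
.###.###.
#...#...#
##.###.##
count of #: 7

7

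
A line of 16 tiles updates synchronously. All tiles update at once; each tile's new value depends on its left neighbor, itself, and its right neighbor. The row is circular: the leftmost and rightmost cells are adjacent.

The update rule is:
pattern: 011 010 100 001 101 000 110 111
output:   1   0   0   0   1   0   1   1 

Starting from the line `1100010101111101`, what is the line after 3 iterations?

1100000111111111

iteration 1: 1100001011111111
iteration 2: 1100000111111111
iteration 3: 1100000111111111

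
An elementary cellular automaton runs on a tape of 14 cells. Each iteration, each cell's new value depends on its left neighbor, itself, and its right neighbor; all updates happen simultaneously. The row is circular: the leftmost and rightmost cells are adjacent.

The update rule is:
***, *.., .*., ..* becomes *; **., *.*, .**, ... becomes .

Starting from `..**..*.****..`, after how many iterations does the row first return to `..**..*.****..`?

14

.*..***..**.*.
****.*.**...**
***..*...*.*.*
**.****.**.*..
....**.....***
*..*..*...*.*.
********.**.*.
.******.....*.
*.****.*...***
...**..**.*.**
*.*..**...*...
*.***..*.***.*
...*.***..*...
..**..*.****..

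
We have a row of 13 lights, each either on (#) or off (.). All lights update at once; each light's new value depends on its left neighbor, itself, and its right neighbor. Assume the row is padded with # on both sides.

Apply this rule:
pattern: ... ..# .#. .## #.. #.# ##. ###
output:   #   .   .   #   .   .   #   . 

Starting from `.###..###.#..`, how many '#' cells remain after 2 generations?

generation 1: .#.#..#.#....
generation 2: ..........##.
count of #: 2

2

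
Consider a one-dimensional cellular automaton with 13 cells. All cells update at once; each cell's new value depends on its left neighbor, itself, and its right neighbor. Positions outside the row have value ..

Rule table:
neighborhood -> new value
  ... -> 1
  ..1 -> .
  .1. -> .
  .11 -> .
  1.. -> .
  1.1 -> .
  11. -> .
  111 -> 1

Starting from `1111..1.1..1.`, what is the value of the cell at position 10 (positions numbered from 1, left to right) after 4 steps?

step 1: .11..........
step 2: ....111111111
step 3: 111..1111111.
step 4: .1....11111..
position 10 holds 1

1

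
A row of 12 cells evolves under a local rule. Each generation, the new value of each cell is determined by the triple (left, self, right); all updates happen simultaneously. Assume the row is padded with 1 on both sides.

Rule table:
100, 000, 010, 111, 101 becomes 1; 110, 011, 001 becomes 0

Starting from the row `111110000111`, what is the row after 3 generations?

110111111100

111101110011
111010101001
110111111100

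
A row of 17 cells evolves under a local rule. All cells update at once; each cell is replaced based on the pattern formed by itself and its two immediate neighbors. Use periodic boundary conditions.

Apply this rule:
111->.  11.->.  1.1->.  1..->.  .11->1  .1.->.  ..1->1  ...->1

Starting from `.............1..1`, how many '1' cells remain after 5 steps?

13

.111111111111..1.
11............1..
1..11111111111..1
..11...........11
.11..11111111111.
count of 1: 13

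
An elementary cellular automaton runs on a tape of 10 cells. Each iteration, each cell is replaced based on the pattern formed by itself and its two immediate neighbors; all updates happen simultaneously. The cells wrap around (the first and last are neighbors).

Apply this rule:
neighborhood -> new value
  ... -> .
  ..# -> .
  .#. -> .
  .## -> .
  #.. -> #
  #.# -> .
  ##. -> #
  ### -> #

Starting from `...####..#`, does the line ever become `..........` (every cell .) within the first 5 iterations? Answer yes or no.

no

iteration 1: #...####..
iteration 2: .#...####.
iteration 3: ..#...####
iteration 4: #..#...###
iteration 5: ##..#...##
iteration 5 is ##..#...##, still not uniform .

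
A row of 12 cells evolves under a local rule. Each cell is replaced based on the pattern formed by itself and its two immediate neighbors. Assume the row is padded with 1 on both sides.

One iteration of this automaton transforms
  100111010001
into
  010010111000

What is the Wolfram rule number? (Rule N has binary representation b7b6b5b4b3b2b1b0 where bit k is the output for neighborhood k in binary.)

position 4: 111 → 1  (bit 7 = 1)
position 0: 110 → 0  (bit 6 = 0)
position 6: 101 → 1  (bit 5 = 1)
position 1: 100 → 1  (bit 4 = 1)
position 3: 011 → 0  (bit 3 = 0)
position 7: 010 → 1  (bit 2 = 1)
position 2: 001 → 0  (bit 1 = 0)
position 9: 000 → 0  (bit 0 = 0)
bits b7..b0 = 10110100 = 180

180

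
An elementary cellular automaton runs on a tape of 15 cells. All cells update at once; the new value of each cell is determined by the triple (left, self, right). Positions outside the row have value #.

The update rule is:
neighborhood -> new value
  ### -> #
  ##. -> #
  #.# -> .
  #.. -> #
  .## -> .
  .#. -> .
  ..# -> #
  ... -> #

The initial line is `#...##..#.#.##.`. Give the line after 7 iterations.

####.###.....#.
####..#######..
######.########
######..#######
########.######
########..#####
##########.####

##########.####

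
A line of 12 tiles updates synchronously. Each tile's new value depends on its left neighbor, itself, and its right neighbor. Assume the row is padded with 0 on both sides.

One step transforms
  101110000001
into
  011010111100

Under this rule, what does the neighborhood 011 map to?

At position 2 the neighborhood is 011; the next row has 1 there.

1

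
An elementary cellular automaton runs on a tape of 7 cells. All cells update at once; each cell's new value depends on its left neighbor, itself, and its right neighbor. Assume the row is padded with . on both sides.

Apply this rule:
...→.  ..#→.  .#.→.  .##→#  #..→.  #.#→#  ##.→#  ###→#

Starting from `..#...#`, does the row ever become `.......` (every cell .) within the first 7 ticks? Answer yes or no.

yes

.......
all cells are . at tick 1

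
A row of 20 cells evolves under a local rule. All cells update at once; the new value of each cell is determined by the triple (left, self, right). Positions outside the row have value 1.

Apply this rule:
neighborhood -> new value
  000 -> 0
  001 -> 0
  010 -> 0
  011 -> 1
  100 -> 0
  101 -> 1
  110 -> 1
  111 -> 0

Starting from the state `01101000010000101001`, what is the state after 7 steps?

00000000000000000001

11110000000000010001
00010000000000000001
00000000000000000001
00000000000000000001  (fixed point — unchanged through step 7)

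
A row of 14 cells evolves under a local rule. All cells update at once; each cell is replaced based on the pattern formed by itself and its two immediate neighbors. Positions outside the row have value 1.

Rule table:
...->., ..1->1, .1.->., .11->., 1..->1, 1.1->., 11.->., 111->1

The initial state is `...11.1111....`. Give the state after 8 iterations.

iteration 1: 1.1....11.1..1
iteration 2: ...1..1....11.
iteration 3: 1.1.11.1..1...
iteration 4: ........11.1.1
iteration 5: 1......1......
iteration 6: .1....1.1....1
iteration 7: ..1..1...1..1.
iteration 8: 11.11.1.1.11..

11.11.1.1.11..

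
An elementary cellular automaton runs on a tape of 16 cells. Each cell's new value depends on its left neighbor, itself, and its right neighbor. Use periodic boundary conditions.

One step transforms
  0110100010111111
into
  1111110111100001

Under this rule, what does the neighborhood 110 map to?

1

At position 2 the neighborhood is 110; the next row has 1 there.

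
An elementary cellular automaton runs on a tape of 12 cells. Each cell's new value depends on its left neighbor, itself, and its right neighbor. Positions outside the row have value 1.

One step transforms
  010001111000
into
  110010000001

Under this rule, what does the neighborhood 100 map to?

At position 2 the neighborhood is 100; the next row has 0 there.

0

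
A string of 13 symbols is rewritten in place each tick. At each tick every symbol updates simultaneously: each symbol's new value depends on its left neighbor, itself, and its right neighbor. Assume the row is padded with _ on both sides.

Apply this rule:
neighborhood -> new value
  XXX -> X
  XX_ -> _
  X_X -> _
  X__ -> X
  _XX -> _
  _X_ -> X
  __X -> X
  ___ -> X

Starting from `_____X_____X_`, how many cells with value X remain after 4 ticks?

XXXXXXXXXXXXX
_XXXXXXXXXXX_
X_XXXXXXXXX_X
X__XXXXXXX__X
count of X: 9

9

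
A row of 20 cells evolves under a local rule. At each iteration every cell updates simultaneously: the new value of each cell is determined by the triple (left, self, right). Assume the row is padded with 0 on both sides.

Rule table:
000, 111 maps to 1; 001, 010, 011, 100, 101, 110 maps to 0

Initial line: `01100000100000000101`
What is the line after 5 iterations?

11001111110011000011

iteration 1: 00001110001111110000
iteration 2: 11100100100111100111
iteration 3: 01000000000011000010
iteration 4: 00011111111000011000
iteration 5: 11001111110011000011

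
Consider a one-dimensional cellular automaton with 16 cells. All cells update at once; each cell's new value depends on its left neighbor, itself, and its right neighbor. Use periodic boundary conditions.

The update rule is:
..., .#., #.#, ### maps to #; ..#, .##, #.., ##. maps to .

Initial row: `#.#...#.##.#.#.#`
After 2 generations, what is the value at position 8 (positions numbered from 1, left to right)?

.##.#.##..#####.
...###.....###..
position 8 holds .

.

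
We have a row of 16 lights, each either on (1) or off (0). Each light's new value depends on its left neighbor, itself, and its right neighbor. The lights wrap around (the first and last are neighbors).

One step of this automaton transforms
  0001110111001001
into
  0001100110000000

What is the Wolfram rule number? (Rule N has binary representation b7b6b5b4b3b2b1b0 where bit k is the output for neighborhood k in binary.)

136

position 4: 111 → 1  (bit 7 = 1)
position 5: 110 → 0  (bit 6 = 0)
position 6: 101 → 0  (bit 5 = 0)
position 0: 100 → 0  (bit 4 = 0)
position 3: 011 → 1  (bit 3 = 1)
position 12: 010 → 0  (bit 2 = 0)
position 2: 001 → 0  (bit 1 = 0)
position 1: 000 → 0  (bit 0 = 0)
bits b7..b0 = 10001000 = 136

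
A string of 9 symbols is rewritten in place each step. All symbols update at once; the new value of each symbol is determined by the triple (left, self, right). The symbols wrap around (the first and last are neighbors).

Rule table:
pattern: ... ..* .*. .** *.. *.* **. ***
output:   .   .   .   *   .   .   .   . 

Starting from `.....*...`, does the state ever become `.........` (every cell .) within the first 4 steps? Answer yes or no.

yes

.........
all cells are . at step 1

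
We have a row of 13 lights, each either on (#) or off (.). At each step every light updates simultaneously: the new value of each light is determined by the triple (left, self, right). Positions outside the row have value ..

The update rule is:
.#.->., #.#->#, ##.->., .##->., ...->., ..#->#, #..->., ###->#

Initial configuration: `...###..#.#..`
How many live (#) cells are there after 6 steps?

..#.#..#.#...
.#.#..#.#....
#.#..#.#.....
.#..#.#......
#..#.#.......
..#.#........
count of #: 2

2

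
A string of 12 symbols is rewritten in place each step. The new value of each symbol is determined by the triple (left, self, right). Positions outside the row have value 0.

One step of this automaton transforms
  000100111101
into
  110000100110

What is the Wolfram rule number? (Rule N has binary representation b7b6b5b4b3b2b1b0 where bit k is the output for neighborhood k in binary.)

105

position 7: 111 → 0  (bit 7 = 0)
position 9: 110 → 1  (bit 6 = 1)
position 10: 101 → 1  (bit 5 = 1)
position 4: 100 → 0  (bit 4 = 0)
position 6: 011 → 1  (bit 3 = 1)
position 3: 010 → 0  (bit 2 = 0)
position 2: 001 → 0  (bit 1 = 0)
position 0: 000 → 1  (bit 0 = 1)
bits b7..b0 = 01101001 = 105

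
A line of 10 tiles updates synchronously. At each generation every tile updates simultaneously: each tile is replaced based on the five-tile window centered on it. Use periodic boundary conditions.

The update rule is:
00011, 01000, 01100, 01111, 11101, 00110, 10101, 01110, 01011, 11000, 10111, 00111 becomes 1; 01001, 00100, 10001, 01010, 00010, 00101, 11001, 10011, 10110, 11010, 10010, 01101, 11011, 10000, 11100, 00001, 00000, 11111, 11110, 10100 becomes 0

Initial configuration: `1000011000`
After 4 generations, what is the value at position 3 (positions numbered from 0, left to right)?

1

0100111100
0000110010
0001110001
1011101000
position 3 holds 1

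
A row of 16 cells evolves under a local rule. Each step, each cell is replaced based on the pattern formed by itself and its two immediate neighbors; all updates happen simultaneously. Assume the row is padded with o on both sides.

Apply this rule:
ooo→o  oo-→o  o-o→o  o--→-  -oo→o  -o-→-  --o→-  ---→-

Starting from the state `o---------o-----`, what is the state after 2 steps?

o---------------

step 1: o---------------
step 2: o---------------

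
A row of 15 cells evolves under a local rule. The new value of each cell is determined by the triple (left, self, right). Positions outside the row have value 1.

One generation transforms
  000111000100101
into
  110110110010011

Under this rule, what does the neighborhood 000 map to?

1

At position 1 the neighborhood is 000; the next row has 1 there.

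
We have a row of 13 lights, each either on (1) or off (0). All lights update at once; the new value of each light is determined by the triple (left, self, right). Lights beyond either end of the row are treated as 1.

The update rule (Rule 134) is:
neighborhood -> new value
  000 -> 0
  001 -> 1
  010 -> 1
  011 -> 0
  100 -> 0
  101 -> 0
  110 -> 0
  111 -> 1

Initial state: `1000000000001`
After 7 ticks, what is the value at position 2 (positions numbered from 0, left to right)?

0

tick 1: 0000000000010
tick 2: 0000000000110
tick 3: 0000000001000
tick 4: 0000000011001
tick 5: 0000000100010
tick 6: 0000001100110
tick 7: 0000010001000
position 2 holds 0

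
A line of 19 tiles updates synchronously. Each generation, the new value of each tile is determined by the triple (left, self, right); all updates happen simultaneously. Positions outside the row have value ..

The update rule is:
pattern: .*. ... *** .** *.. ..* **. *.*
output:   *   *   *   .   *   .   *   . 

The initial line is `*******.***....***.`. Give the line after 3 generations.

*..******..*****..*

.******..*****..***
..******..*****..**
*..******..*****..*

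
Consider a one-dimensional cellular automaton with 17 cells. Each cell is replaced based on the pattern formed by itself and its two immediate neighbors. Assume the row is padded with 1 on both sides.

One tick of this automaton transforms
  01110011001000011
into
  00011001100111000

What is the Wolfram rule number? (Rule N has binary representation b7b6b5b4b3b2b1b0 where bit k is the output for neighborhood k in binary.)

81

position 2: 111 → 0  (bit 7 = 0)
position 3: 110 → 1  (bit 6 = 1)
position 0: 101 → 0  (bit 5 = 0)
position 4: 100 → 1  (bit 4 = 1)
position 1: 011 → 0  (bit 3 = 0)
position 10: 010 → 0  (bit 2 = 0)
position 5: 001 → 0  (bit 1 = 0)
position 12: 000 → 1  (bit 0 = 1)
bits b7..b0 = 01010001 = 81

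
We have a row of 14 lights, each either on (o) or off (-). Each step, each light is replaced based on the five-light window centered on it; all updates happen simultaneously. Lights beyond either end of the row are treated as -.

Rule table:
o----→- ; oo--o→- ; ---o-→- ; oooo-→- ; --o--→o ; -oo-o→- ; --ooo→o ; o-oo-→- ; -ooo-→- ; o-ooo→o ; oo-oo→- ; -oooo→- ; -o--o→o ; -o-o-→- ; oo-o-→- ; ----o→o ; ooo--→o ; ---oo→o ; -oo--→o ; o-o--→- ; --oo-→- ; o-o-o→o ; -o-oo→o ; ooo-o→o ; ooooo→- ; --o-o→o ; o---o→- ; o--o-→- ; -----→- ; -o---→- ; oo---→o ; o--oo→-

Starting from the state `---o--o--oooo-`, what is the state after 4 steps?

-o-oo-oo-o--oo
-oo-------o--o
o-oo----o-oo-o
oo-oo-o-oo----

oo-oo-o-oo----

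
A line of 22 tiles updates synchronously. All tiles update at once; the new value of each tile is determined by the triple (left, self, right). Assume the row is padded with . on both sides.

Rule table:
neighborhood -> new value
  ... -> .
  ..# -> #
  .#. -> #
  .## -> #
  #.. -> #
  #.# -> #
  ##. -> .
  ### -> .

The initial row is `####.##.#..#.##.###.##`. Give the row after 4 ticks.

###.##.###..##.##.###.

tick 1: #...##.#######.##..##.
tick 2: ##.##.##......##.###.#
tick 3: #.##.##.#....##.##..##
tick 4: ###.##.###..##.##.###.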